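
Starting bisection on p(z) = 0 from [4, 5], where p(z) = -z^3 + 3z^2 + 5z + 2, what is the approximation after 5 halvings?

p(4.5) = -5.875 < 0, so the root lies in [4, 4.5]
p(4.25) = 0.671875 > 0, so the root lies in [4.25, 4.5]
p(4.375) = -2.443359 < 0, so the root lies in [4.25, 4.375]
p(4.3125) = -0.8469 < 0, so the root lies in [4.25, 4.3125]
p(4.28125) = -0.0779 < 0, so the root lies in [4.25, 4.28125]

4.28125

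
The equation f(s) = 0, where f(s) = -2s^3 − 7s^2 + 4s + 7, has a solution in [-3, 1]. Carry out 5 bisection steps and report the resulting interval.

s = -1 gives f = -2, negative; keep [-1, 1]
s = 0 gives f = 7, positive; keep [-1, 0]
s = -0.5 gives f = 3.5, positive; keep [-1, -0.5]
s = -0.75 gives f = 0.9062, positive; keep [-1, -0.75]
s = -0.875 gives f = -0.5195, negative; keep [-0.875, -0.75]

[-0.875, -0.75]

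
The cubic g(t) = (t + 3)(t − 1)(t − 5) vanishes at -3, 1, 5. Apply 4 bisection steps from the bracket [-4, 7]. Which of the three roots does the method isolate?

midpoint 1.5: g = -7.875 < 0 → [1.5, 7]
midpoint 4.25: g = -17.671875 < 0 → [4.25, 7]
midpoint 5.625: g = 24.931641 > 0 → [4.25, 5.625]
midpoint 4.9375: g = -1.9534 < 0 → [4.9375, 5.625]

5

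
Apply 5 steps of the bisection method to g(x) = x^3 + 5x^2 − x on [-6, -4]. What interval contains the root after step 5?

[-5.25, -5.1875]

midpoint -5: g = 5 > 0 → [-6, -5]
midpoint -5.5: g = -9.625 < 0 → [-5.5, -5]
midpoint -5.25: g = -1.640625 < 0 → [-5.25, -5]
midpoint -5.125: g = 1.8418 > 0 → [-5.25, -5.125]
midpoint -5.1875: g = 0.1418 > 0 → [-5.25, -5.1875]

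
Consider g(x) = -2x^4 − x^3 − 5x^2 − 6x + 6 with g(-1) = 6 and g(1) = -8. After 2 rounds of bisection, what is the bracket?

[0.5, 1]

midpoint 0: g = 6 > 0 → [0, 1]
midpoint 0.5: g = 1.5 > 0 → [0.5, 1]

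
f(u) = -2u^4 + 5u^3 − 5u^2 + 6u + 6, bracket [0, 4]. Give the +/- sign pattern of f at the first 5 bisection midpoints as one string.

+---+

midpoint 2: f = 6 > 0 → [2, 4]
midpoint 3: f = -48 < 0 → [2, 3]
midpoint 2.5: f = -10.25 < 0 → [2, 2.5]
midpoint 2.25: f = -0.1172 < 0 → [2, 2.25]
midpoint 2.125: f = 3.3687 > 0 → [2.125, 2.25]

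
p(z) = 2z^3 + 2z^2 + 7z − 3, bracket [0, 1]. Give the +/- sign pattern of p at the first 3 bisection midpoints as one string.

+-+

z = 0.5 gives p = 1.25, positive; keep [0, 0.5]
z = 0.25 gives p = -1.09375, negative; keep [0.25, 0.5]
z = 0.375 gives p = 0.011719, positive; keep [0.25, 0.375]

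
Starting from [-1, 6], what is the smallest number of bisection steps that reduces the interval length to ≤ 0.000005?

Width after n steps is 7/2^n. Need 2^n ≥ 7/0.000005 = 1400000.
2^20 = 1048576 < 1400000 ≤ 2^21 = 2097152, so n = 21.

21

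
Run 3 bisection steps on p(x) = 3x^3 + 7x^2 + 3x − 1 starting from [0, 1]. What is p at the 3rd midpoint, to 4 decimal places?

midpoint 0.5: p = 2.625 > 0 → [0, 0.5]
midpoint 0.25: p = 0.234375 > 0 → [0, 0.25]
midpoint 0.125: p = -0.509766 < 0 → [0.125, 0.25]

-0.5098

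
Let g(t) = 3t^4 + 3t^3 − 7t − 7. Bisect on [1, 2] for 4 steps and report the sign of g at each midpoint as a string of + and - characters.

midpoint 1.5: g = 7.8125 > 0 → [1, 1.5]
midpoint 1.25: g = -2.566406 < 0 → [1.25, 1.5]
midpoint 1.375: g = 1.897217 > 0 → [1.25, 1.375]
midpoint 1.3125: g = -0.5019 < 0 → [1.3125, 1.375]

+-+-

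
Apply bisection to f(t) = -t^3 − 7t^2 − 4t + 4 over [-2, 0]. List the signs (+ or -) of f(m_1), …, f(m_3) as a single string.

+-+

f(-1) = 2 > 0, so the root lies in [-2, -1]
f(-1.5) = -2.375 < 0, so the root lies in [-1.5, -1]
f(-1.25) = 0.015625 > 0, so the root lies in [-1.5, -1.25]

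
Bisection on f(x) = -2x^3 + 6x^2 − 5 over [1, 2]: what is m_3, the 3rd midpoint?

1.125

m = 1.5, f(m) = 1.75 (+); new bracket [1, 1.5]
m = 1.25, f(m) = 0.46875 (+); new bracket [1, 1.25]
m = 1.125, f(m) = -0.253906 (−); new bracket [1.125, 1.25]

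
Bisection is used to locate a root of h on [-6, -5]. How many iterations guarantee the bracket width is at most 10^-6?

20

Width after n steps is 1/2^n. Need 2^n ≥ 1/10^-6 = 1000000.
2^19 = 524288 < 1000000 ≤ 2^20 = 1048576, so n = 20.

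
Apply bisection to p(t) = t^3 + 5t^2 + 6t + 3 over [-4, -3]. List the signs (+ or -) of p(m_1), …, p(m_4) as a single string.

+---

t = -3.5 gives p = 0.375, positive; keep [-4, -3.5]
t = -3.75 gives p = -1.921875, negative; keep [-3.75, -3.5]
t = -3.625 gives p = -0.681641, negative; keep [-3.625, -3.5]
t = -3.5625 gives p = -0.1311, negative; keep [-3.5625, -3.5]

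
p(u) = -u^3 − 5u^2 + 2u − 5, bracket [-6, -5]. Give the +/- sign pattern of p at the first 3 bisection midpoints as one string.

-++

midpoint -5.5: p = -0.875 < 0 → [-6, -5.5]
midpoint -5.75: p = 8.296875 > 0 → [-5.75, -5.5]
midpoint -5.625: p = 3.525391 > 0 → [-5.625, -5.5]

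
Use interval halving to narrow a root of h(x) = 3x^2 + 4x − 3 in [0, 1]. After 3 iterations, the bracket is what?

x = 0.5 gives h = -0.25, negative; keep [0.5, 1]
x = 0.75 gives h = 1.6875, positive; keep [0.5, 0.75]
x = 0.625 gives h = 0.671875, positive; keep [0.5, 0.625]

[0.5, 0.625]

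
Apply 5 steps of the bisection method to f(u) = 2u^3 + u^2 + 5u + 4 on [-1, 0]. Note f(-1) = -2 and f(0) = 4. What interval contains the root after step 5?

u = -0.5 gives f = 1.5, positive; keep [-1, -0.5]
u = -0.75 gives f = -0.03125, negative; keep [-0.75, -0.5]
u = -0.625 gives f = 0.777344, positive; keep [-0.75, -0.625]
u = -0.6875 gives f = 0.3853, positive; keep [-0.75, -0.6875]
u = -0.71875 gives f = 0.1802, positive; keep [-0.75, -0.71875]

[-0.75, -0.71875]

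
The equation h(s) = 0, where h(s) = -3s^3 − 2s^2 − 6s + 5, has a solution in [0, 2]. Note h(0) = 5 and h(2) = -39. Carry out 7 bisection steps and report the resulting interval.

[0.59375, 0.609375]

h(1) = -6 < 0, so the root lies in [0, 1]
h(0.5) = 1.125 > 0, so the root lies in [0.5, 1]
h(0.75) = -1.890625 < 0, so the root lies in [0.5, 0.75]
h(0.625) = -0.2637 < 0, so the root lies in [0.5, 0.625]
h(0.5625) = 0.4583 > 0, so the root lies in [0.5625, 0.625]
h(0.59375) = 0.1045 > 0, so the root lies in [0.59375, 0.625]
h(0.609375) = -0.0778 < 0, so the root lies in [0.59375, 0.609375]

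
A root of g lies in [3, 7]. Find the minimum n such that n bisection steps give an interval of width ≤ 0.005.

10

Width after n steps is 4/2^n. Need 2^n ≥ 4/0.005 = 800.
2^9 = 512 < 800 ≤ 2^10 = 1024, so n = 10.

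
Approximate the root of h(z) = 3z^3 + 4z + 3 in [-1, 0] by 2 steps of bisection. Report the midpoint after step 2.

midpoint -0.5: h = 0.625 > 0 → [-1, -0.5]
midpoint -0.75: h = -1.265625 < 0 → [-0.75, -0.5]

-0.75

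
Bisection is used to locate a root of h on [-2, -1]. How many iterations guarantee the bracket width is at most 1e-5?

17

Width after n steps is 1/2^n. Need 2^n ≥ 1/1e-5 = 100000.
2^16 = 65536 < 100000 ≤ 2^17 = 131072, so n = 17.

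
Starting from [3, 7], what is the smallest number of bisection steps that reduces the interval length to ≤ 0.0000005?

23

Width after n steps is 4/2^n. Need 2^n ≥ 4/0.0000005 = 8000000.
2^22 = 4194304 < 8000000 ≤ 2^23 = 8388608, so n = 23.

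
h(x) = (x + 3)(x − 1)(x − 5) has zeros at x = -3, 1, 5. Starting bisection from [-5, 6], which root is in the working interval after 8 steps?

-3

x = 0.5 gives h = 7.875, positive; keep [-5, 0.5]
x = -2.25 gives h = 17.671875, positive; keep [-5, -2.25]
x = -3.625 gives h = -24.931641, negative; keep [-3.625, -2.25]
x = -2.9375 gives h = 1.9534, positive; keep [-3.625, -2.9375]
x = -3.28125 gives h = -9.9715, negative; keep [-3.28125, -2.9375]
x = -3.109375 gives h = -3.6449, negative; keep [-3.109375, -2.9375]
x = -3.0234375 gives h = -0.7566, negative; keep [-3.0234375, -2.9375]
x = -2.98046875 gives h = 0.6204, positive; keep [-3.0234375, -2.98046875]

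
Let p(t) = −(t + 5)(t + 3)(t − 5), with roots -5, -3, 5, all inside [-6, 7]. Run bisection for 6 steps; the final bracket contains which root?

5

m = 0.5, p(m) = 86.625 (+); new bracket [0.5, 7]
m = 3.75, p(m) = 73.828125 (+); new bracket [3.75, 7]
m = 5.375, p(m) = -32.583984 (−); new bracket [3.75, 5.375]
m = 4.5625, p(m) = 31.6384 (+); new bracket [4.5625, 5.375]
m = 4.96875, p(m) = 2.4825 (+); new bracket [4.96875, 5.375]
m = 5.171875, p(m) = -14.2868 (−); new bracket [4.96875, 5.171875]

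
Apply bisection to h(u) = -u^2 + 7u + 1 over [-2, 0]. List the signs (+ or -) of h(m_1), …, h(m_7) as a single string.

---+---

h(-1) = -7 < 0, so the root lies in [-1, 0]
h(-0.5) = -2.75 < 0, so the root lies in [-0.5, 0]
h(-0.25) = -0.8125 < 0, so the root lies in [-0.25, 0]
h(-0.125) = 0.1094 > 0, so the root lies in [-0.25, -0.125]
h(-0.1875) = -0.3477 < 0, so the root lies in [-0.1875, -0.125]
h(-0.15625) = -0.1182 < 0, so the root lies in [-0.15625, -0.125]
h(-0.140625) = -0.0042 < 0, so the root lies in [-0.140625, -0.125]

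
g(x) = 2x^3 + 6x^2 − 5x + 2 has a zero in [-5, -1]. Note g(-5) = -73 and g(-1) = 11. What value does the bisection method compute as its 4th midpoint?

g(-3) = 17 > 0, so the root lies in [-5, -3]
g(-4) = -10 < 0, so the root lies in [-4, -3]
g(-3.5) = 7.25 > 0, so the root lies in [-4, -3.5]
g(-3.75) = -0.3438 < 0, so the root lies in [-3.75, -3.5]

-3.75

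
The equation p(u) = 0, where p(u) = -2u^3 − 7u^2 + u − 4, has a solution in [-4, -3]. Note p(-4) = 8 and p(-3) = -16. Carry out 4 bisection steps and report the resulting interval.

[-3.8125, -3.75]

u = -3.5 gives p = -7.5, negative; keep [-4, -3.5]
u = -3.75 gives p = -0.71875, negative; keep [-4, -3.75]
u = -3.875 gives p = 3.386719, positive; keep [-3.875, -3.75]
u = -3.8125 gives p = 1.272, positive; keep [-3.8125, -3.75]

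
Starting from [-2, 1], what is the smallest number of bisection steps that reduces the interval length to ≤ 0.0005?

Width after n steps is 3/2^n. Need 2^n ≥ 3/0.0005 = 6000.
2^12 = 4096 < 6000 ≤ 2^13 = 8192, so n = 13.

13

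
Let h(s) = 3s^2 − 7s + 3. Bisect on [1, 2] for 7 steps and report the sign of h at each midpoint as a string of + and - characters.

--+++-+

s = 1.5 gives h = -0.75, negative; keep [1.5, 2]
s = 1.75 gives h = -0.0625, negative; keep [1.75, 2]
s = 1.875 gives h = 0.421875, positive; keep [1.75, 1.875]
s = 1.8125 gives h = 0.168, positive; keep [1.75, 1.8125]
s = 1.78125 gives h = 0.0498, positive; keep [1.75, 1.78125]
s = 1.765625 gives h = -0.0071, negative; keep [1.765625, 1.78125]
s = 1.7734375 gives h = 0.0212, positive; keep [1.765625, 1.7734375]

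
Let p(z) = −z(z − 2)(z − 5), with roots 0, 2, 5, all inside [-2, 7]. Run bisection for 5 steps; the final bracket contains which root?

5

m = 2.5, p(m) = 3.125 (+); new bracket [2.5, 7]
m = 4.75, p(m) = 3.265625 (+); new bracket [4.75, 7]
m = 5.875, p(m) = -19.919922 (−); new bracket [4.75, 5.875]
m = 5.3125, p(m) = -5.4993 (−); new bracket [4.75, 5.3125]
m = 5.03125, p(m) = -0.4766 (−); new bracket [4.75, 5.03125]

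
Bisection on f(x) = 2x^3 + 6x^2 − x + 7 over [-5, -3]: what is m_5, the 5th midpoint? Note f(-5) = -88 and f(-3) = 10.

-3.4375

f(-4) = -21 < 0, so the root lies in [-4, -3]
f(-3.5) = -1.75 < 0, so the root lies in [-3.5, -3]
f(-3.25) = 4.96875 > 0, so the root lies in [-3.5, -3.25]
f(-3.375) = 1.832 > 0, so the root lies in [-3.5, -3.375]
f(-3.4375) = 0.0981 > 0, so the root lies in [-3.5, -3.4375]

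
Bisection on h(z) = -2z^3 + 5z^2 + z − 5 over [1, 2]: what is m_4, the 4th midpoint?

midpoint 1.5: h = 1 > 0 → [1, 1.5]
midpoint 1.25: h = 0.15625 > 0 → [1, 1.25]
midpoint 1.125: h = -0.394531 < 0 → [1.125, 1.25]
midpoint 1.1875: h = -0.1108 < 0 → [1.1875, 1.25]

1.1875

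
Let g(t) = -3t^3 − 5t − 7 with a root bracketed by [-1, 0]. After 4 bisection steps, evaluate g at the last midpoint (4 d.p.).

m = -0.5, g(m) = -4.125 (−); new bracket [-1, -0.5]
m = -0.75, g(m) = -1.984375 (−); new bracket [-1, -0.75]
m = -0.875, g(m) = -0.615234 (−); new bracket [-1, -0.875]
m = -0.9375, g(m) = 0.1594 (+); new bracket [-0.9375, -0.875]

0.1594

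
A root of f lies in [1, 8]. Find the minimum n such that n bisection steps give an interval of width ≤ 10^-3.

13

Width after n steps is 7/2^n. Need 2^n ≥ 7/10^-3 = 7000.
2^12 = 4096 < 7000 ≤ 2^13 = 8192, so n = 13.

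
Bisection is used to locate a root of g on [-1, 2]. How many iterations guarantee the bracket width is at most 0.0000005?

Width after n steps is 3/2^n. Need 2^n ≥ 3/0.0000005 = 6000000.
2^22 = 4194304 < 6000000 ≤ 2^23 = 8388608, so n = 23.

23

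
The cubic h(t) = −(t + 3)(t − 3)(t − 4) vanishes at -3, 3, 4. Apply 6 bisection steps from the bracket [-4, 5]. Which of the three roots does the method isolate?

-3

m = 0.5, h(m) = -30.625 (−); new bracket [-4, 0.5]
m = -1.75, h(m) = -34.140625 (−); new bracket [-4, -1.75]
m = -2.875, h(m) = -5.048828 (−); new bracket [-4, -2.875]
m = -3.4375, h(m) = 20.947 (+); new bracket [-3.4375, -2.875]
m = -3.15625, h(m) = 6.8837 (+); new bracket [-3.15625, -2.875]
m = -3.015625, h(m) = 0.6594 (+); new bracket [-3.015625, -2.875]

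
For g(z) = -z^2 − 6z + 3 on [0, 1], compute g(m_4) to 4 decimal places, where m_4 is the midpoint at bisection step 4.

0.1836

m = 0.5, g(m) = -0.25 (−); new bracket [0, 0.5]
m = 0.25, g(m) = 1.4375 (+); new bracket [0.25, 0.5]
m = 0.375, g(m) = 0.609375 (+); new bracket [0.375, 0.5]
m = 0.4375, g(m) = 0.1836 (+); new bracket [0.4375, 0.5]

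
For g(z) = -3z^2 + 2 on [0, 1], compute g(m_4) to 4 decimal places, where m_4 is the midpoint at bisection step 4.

g(0.5) = 1.25 > 0, so the root lies in [0.5, 1]
g(0.75) = 0.3125 > 0, so the root lies in [0.75, 1]
g(0.875) = -0.296875 < 0, so the root lies in [0.75, 0.875]
g(0.8125) = 0.0195 > 0, so the root lies in [0.8125, 0.875]

0.0195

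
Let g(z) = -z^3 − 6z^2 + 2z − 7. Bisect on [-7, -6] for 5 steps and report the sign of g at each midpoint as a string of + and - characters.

+----

midpoint -6.5: g = 1.125 > 0 → [-6.5, -6]
midpoint -6.25: g = -9.734375 < 0 → [-6.5, -6.25]
midpoint -6.375: g = -4.509766 < 0 → [-6.5, -6.375]
midpoint -6.4375: g = -1.7444 < 0 → [-6.5, -6.4375]
midpoint -6.46875: g = -0.3228 < 0 → [-6.5, -6.46875]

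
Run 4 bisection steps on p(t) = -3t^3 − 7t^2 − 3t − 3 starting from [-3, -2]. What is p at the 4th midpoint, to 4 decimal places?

midpoint -2.5: p = 7.625 > 0 → [-2.5, -2]
midpoint -2.25: p = 2.484375 > 0 → [-2.25, -2]
midpoint -2.125: p = 0.552734 > 0 → [-2.125, -2]
midpoint -2.0625: p = -0.2688 < 0 → [-2.125, -2.0625]

-0.2688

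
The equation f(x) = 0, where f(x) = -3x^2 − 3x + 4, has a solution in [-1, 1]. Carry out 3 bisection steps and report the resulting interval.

f(0) = 4 > 0, so the root lies in [0, 1]
f(0.5) = 1.75 > 0, so the root lies in [0.5, 1]
f(0.75) = 0.0625 > 0, so the root lies in [0.75, 1]

[0.75, 1]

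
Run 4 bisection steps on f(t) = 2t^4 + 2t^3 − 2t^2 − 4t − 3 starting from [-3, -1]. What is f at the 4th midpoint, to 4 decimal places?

0.6685

m = -2, f(m) = 13 (+); new bracket [-2, -1]
m = -1.5, f(m) = 1.875 (+); new bracket [-1.5, -1]
m = -1.25, f(m) = -0.148438 (−); new bracket [-1.5, -1.25]
m = -1.375, f(m) = 0.6685 (+); new bracket [-1.375, -1.25]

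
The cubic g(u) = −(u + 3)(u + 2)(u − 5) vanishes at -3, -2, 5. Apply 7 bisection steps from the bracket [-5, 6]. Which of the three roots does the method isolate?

5

m = 0.5, g(m) = 39.375 (+); new bracket [0.5, 6]
m = 3.25, g(m) = 57.421875 (+); new bracket [3.25, 6]
m = 4.625, g(m) = 18.943359 (+); new bracket [4.625, 6]
m = 5.3125, g(m) = -18.9954 (−); new bracket [4.625, 5.3125]
m = 4.96875, g(m) = 1.7354 (+); new bracket [4.96875, 5.3125]
m = 5.140625, g(m) = -8.1744 (−); new bracket [4.96875, 5.140625]
m = 5.0546875, g(m) = -3.1075 (−); new bracket [4.96875, 5.0546875]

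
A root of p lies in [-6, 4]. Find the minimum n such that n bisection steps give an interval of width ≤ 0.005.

11

Width after n steps is 10/2^n. Need 2^n ≥ 10/0.005 = 2000.
2^10 = 1024 < 2000 ≤ 2^11 = 2048, so n = 11.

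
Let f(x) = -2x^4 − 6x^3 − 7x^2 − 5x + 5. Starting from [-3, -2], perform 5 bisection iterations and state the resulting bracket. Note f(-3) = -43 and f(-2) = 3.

[-2.1875, -2.15625]

f(-2.5) = -10.625 < 0, so the root lies in [-2.5, -2]
f(-2.25) = -2.101562 < 0, so the root lies in [-2.25, -2]
f(-2.125) = 0.808105 > 0, so the root lies in [-2.25, -2.125]
f(-2.1875) = -0.5489 < 0, so the root lies in [-2.1875, -2.125]
f(-2.15625) = 0.153 > 0, so the root lies in [-2.1875, -2.15625]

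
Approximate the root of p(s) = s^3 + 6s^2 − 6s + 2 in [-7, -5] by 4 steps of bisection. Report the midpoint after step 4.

m = -6, p(m) = 38 (+); new bracket [-7, -6]
m = -6.5, p(m) = 19.875 (+); new bracket [-7, -6.5]
m = -6.75, p(m) = 8.328125 (+); new bracket [-7, -6.75]
m = -6.875, p(m) = 1.8926 (+); new bracket [-7, -6.875]

-6.875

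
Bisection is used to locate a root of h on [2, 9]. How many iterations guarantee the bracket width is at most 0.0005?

Width after n steps is 7/2^n. Need 2^n ≥ 7/0.0005 = 14000.
2^13 = 8192 < 14000 ≤ 2^14 = 16384, so n = 14.

14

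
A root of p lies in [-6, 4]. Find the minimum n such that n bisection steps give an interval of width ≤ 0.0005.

Width after n steps is 10/2^n. Need 2^n ≥ 10/0.0005 = 20000.
2^14 = 16384 < 20000 ≤ 2^15 = 32768, so n = 15.

15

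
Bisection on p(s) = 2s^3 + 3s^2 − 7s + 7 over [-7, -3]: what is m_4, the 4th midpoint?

p(-5) = -133 < 0, so the root lies in [-5, -3]
p(-4) = -45 < 0, so the root lies in [-4, -3]
p(-3.5) = -17.5 < 0, so the root lies in [-3.5, -3]
p(-3.25) = -7.2188 < 0, so the root lies in [-3.25, -3]

-3.25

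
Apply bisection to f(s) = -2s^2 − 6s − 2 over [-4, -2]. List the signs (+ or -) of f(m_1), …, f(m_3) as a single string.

m = -3, f(m) = -2 (−); new bracket [-3, -2]
m = -2.5, f(m) = 0.5 (+); new bracket [-3, -2.5]
m = -2.75, f(m) = -0.625 (−); new bracket [-2.75, -2.5]

-+-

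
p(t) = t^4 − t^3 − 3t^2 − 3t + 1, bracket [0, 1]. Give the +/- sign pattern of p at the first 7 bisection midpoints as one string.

midpoint 0.5: p = -1.3125 < 0 → [0, 0.5]
midpoint 0.25: p = 0.050781 > 0 → [0.25, 0.5]
midpoint 0.375: p = -0.579834 < 0 → [0.25, 0.375]
midpoint 0.3125: p = -0.2514 < 0 → [0.25, 0.3125]
midpoint 0.28125: p = -0.097 < 0 → [0.25, 0.28125]
midpoint 0.265625: p = -0.0223 < 0 → [0.25, 0.265625]
midpoint 0.2578125: p = 0.0144 > 0 → [0.2578125, 0.265625]

-+----+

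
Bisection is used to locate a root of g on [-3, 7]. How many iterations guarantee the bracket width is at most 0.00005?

Width after n steps is 10/2^n. Need 2^n ≥ 10/0.00005 = 200000.
2^17 = 131072 < 200000 ≤ 2^18 = 262144, so n = 18.

18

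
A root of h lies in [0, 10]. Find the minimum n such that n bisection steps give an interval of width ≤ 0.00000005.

28

Width after n steps is 10/2^n. Need 2^n ≥ 10/0.00000005 = 200000000.
2^27 = 134217728 < 200000000 ≤ 2^28 = 268435456, so n = 28.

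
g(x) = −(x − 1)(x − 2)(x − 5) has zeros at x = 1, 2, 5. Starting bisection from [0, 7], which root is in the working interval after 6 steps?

5

m = 3.5, g(m) = 5.625 (+); new bracket [3.5, 7]
m = 5.25, g(m) = -3.453125 (−); new bracket [3.5, 5.25]
m = 4.375, g(m) = 5.009766 (+); new bracket [4.375, 5.25]
m = 4.8125, g(m) = 2.0105 (+); new bracket [4.8125, 5.25]
m = 5.03125, g(m) = -0.3819 (−); new bracket [4.8125, 5.03125]
m = 4.921875, g(m) = 0.8953 (+); new bracket [4.921875, 5.03125]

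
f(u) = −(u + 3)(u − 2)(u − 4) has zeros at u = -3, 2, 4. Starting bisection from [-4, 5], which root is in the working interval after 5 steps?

-3

u = 0.5 gives f = -18.375, negative; keep [-4, 0.5]
u = -1.75 gives f = -26.953125, negative; keep [-4, -1.75]
u = -2.875 gives f = -4.189453, negative; keep [-4, -2.875]
u = -3.4375 gives f = 17.6931, positive; keep [-3.4375, -2.875]
u = -3.15625 gives f = 5.7655, positive; keep [-3.15625, -2.875]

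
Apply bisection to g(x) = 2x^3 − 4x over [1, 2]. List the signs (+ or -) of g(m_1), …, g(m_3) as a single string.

+--

g(1.5) = 0.75 > 0, so the root lies in [1, 1.5]
g(1.25) = -1.09375 < 0, so the root lies in [1.25, 1.5]
g(1.375) = -0.300781 < 0, so the root lies in [1.375, 1.5]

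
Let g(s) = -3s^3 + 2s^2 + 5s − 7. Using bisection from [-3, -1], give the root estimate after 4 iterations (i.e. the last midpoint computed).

-1.375

g(-2) = 15 > 0, so the root lies in [-2, -1]
g(-1.5) = 0.125 > 0, so the root lies in [-1.5, -1]
g(-1.25) = -4.265625 < 0, so the root lies in [-1.5, -1.25]
g(-1.375) = -2.2949 < 0, so the root lies in [-1.5, -1.375]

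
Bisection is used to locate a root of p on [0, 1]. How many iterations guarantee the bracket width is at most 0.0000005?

Width after n steps is 1/2^n. Need 2^n ≥ 1/0.0000005 = 2000000.
2^20 = 1048576 < 2000000 ≤ 2^21 = 2097152, so n = 21.

21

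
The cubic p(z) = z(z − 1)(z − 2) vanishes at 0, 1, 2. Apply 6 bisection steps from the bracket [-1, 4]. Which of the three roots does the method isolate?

p(1.5) = -0.375 < 0, so the root lies in [1.5, 4]
p(2.75) = 3.609375 > 0, so the root lies in [1.5, 2.75]
p(2.125) = 0.298828 > 0, so the root lies in [1.5, 2.125]
p(1.8125) = -0.2761 < 0, so the root lies in [1.8125, 2.125]
p(1.96875) = -0.0596 < 0, so the root lies in [1.96875, 2.125]
p(2.046875) = 0.1004 > 0, so the root lies in [1.96875, 2.046875]

2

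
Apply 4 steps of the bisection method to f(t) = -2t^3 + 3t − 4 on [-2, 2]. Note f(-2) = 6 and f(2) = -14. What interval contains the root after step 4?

m = 0, f(m) = -4 (−); new bracket [-2, 0]
m = -1, f(m) = -5 (−); new bracket [-2, -1]
m = -1.5, f(m) = -1.75 (−); new bracket [-2, -1.5]
m = -1.75, f(m) = 1.4688 (+); new bracket [-1.75, -1.5]

[-1.75, -1.5]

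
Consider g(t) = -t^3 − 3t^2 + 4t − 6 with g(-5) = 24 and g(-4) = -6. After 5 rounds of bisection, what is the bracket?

midpoint -4.5: g = 6.375 > 0 → [-4.5, -4]
midpoint -4.25: g = -0.421875 < 0 → [-4.5, -4.25]
midpoint -4.375: g = 2.818359 > 0 → [-4.375, -4.25]
midpoint -4.3125: g = 1.1594 > 0 → [-4.3125, -4.25]
midpoint -4.28125: g = 0.3592 > 0 → [-4.28125, -4.25]

[-4.28125, -4.25]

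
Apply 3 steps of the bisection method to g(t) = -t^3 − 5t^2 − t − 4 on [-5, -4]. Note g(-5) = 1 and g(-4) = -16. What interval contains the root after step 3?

[-5, -4.875]

g(-4.5) = -9.625 < 0, so the root lies in [-5, -4.5]
g(-4.75) = -4.890625 < 0, so the root lies in [-5, -4.75]
g(-4.875) = -2.095703 < 0, so the root lies in [-5, -4.875]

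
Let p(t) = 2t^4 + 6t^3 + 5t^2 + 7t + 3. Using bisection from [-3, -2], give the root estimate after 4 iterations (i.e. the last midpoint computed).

p(-2.5) = 1.125 > 0, so the root lies in [-2.5, -2]
p(-2.25) = -4.523438 < 0, so the root lies in [-2.5, -2.25]
p(-2.375) = -2.16748 < 0, so the root lies in [-2.5, -2.375]
p(-2.4375) = -0.6479 < 0, so the root lies in [-2.5, -2.4375]

-2.4375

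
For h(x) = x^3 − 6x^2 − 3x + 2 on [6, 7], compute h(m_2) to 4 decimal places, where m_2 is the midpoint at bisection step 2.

h(6.5) = 3.625 > 0, so the root lies in [6, 6.5]
h(6.25) = -6.984375 < 0, so the root lies in [6.25, 6.5]

-6.9844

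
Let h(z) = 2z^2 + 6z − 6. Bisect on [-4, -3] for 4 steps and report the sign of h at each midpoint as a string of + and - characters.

--++

z = -3.5 gives h = -2.5, negative; keep [-4, -3.5]
z = -3.75 gives h = -0.375, negative; keep [-4, -3.75]
z = -3.875 gives h = 0.78125, positive; keep [-3.875, -3.75]
z = -3.8125 gives h = 0.1953, positive; keep [-3.8125, -3.75]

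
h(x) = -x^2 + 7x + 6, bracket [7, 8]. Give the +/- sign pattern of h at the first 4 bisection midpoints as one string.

midpoint 7.5: h = 2.25 > 0 → [7.5, 8]
midpoint 7.75: h = 0.1875 > 0 → [7.75, 8]
midpoint 7.875: h = -0.890625 < 0 → [7.75, 7.875]
midpoint 7.8125: h = -0.3477 < 0 → [7.75, 7.8125]

++--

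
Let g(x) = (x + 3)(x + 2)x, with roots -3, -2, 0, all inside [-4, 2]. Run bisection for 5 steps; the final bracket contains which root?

m = -1, g(m) = -2 (−); new bracket [-1, 2]
m = 0.5, g(m) = 4.375 (+); new bracket [-1, 0.5]
m = -0.25, g(m) = -1.203125 (−); new bracket [-0.25, 0.5]
m = 0.125, g(m) = 0.8301 (+); new bracket [-0.25, 0.125]
m = -0.0625, g(m) = -0.3557 (−); new bracket [-0.0625, 0.125]

0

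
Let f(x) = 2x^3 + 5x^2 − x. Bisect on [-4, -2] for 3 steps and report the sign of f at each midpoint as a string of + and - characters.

m = -3, f(m) = -6 (−); new bracket [-3, -2]
m = -2.5, f(m) = 2.5 (+); new bracket [-3, -2.5]
m = -2.75, f(m) = -1.03125 (−); new bracket [-2.75, -2.5]

-+-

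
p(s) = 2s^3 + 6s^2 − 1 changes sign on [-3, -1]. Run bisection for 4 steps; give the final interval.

[-3, -2.875]

s = -2 gives p = 7, positive; keep [-3, -2]
s = -2.5 gives p = 5.25, positive; keep [-3, -2.5]
s = -2.75 gives p = 2.78125, positive; keep [-3, -2.75]
s = -2.875 gives p = 1.0664, positive; keep [-3, -2.875]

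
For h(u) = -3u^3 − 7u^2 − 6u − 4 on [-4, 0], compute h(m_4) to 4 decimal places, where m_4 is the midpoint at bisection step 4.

1.1406

m = -2, h(m) = 4 (+); new bracket [-2, 0]
m = -1, h(m) = -2 (−); new bracket [-2, -1]
m = -1.5, h(m) = -0.625 (−); new bracket [-2, -1.5]
m = -1.75, h(m) = 1.1406 (+); new bracket [-1.75, -1.5]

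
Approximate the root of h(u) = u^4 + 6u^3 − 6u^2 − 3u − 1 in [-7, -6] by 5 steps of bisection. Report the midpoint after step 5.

h(-6.5) = -97.6875 < 0, so the root lies in [-7, -6.5]
h(-6.75) = -23.464844 < 0, so the root lies in [-7, -6.75]
h(-6.875) = 20.363525 > 0, so the root lies in [-6.875, -6.75]
h(-6.8125) = -2.136 < 0, so the root lies in [-6.875, -6.8125]
h(-6.84375) = 8.9655 > 0, so the root lies in [-6.84375, -6.8125]

-6.84375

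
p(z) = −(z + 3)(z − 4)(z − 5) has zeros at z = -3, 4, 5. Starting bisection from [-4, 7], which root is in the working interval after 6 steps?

midpoint 1.5: p = -39.375 < 0 → [-4, 1.5]
midpoint -1.25: p = -57.421875 < 0 → [-4, -1.25]
midpoint -2.625: p = -18.943359 < 0 → [-4, -2.625]
midpoint -3.3125: p = 18.9954 > 0 → [-3.3125, -2.625]
midpoint -2.96875: p = -1.7354 < 0 → [-3.3125, -2.96875]
midpoint -3.140625: p = 8.1744 > 0 → [-3.140625, -2.96875]

-3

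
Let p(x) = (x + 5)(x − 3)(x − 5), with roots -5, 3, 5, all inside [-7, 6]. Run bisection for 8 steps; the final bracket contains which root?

m = -0.5, p(m) = 86.625 (+); new bracket [-7, -0.5]
m = -3.75, p(m) = 73.828125 (+); new bracket [-7, -3.75]
m = -5.375, p(m) = -32.583984 (−); new bracket [-5.375, -3.75]
m = -4.5625, p(m) = 31.6384 (+); new bracket [-5.375, -4.5625]
m = -4.96875, p(m) = 2.4825 (+); new bracket [-5.375, -4.96875]
m = -5.171875, p(m) = -14.2868 (−); new bracket [-5.171875, -4.96875]
m = -5.0703125, p(m) = -5.7143 (−); new bracket [-5.0703125, -4.96875]
m = -5.01953125, p(m) = -1.5694 (−); new bracket [-5.01953125, -4.96875]

-5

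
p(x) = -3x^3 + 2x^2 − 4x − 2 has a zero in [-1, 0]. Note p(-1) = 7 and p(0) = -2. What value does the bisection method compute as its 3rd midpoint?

-0.375

midpoint -0.5: p = 0.875 > 0 → [-0.5, 0]
midpoint -0.25: p = -0.828125 < 0 → [-0.5, -0.25]
midpoint -0.375: p = -0.060547 < 0 → [-0.5, -0.375]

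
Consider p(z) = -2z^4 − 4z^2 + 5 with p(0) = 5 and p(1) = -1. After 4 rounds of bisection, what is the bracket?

[0.875, 0.9375]

m = 0.5, p(m) = 3.875 (+); new bracket [0.5, 1]
m = 0.75, p(m) = 2.117188 (+); new bracket [0.75, 1]
m = 0.875, p(m) = 0.765137 (+); new bracket [0.875, 1]
m = 0.9375, p(m) = -0.0606 (−); new bracket [0.875, 0.9375]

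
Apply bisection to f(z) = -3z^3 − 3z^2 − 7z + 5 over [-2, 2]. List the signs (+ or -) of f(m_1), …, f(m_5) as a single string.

+-+--

f(0) = 5 > 0, so the root lies in [0, 2]
f(1) = -8 < 0, so the root lies in [0, 1]
f(0.5) = 0.375 > 0, so the root lies in [0.5, 1]
f(0.75) = -3.2031 < 0, so the root lies in [0.5, 0.75]
f(0.625) = -1.2793 < 0, so the root lies in [0.5, 0.625]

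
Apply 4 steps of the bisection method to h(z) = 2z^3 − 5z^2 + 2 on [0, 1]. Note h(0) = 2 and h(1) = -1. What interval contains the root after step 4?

[0.75, 0.8125]

m = 0.5, h(m) = 1 (+); new bracket [0.5, 1]
m = 0.75, h(m) = 0.03125 (+); new bracket [0.75, 1]
m = 0.875, h(m) = -0.488281 (−); new bracket [0.75, 0.875]
m = 0.8125, h(m) = -0.228 (−); new bracket [0.75, 0.8125]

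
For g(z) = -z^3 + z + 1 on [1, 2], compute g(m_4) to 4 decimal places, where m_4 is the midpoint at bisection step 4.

z = 1.5 gives g = -0.875, negative; keep [1, 1.5]
z = 1.25 gives g = 0.296875, positive; keep [1.25, 1.5]
z = 1.375 gives g = -0.224609, negative; keep [1.25, 1.375]
z = 1.3125 gives g = 0.0515, positive; keep [1.3125, 1.375]

0.0515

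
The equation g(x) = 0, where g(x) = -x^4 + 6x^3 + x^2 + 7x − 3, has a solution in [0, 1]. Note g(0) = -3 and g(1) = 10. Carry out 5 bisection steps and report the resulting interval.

midpoint 0.5: g = 1.4375 > 0 → [0, 0.5]
midpoint 0.25: g = -1.097656 < 0 → [0.25, 0.5]
midpoint 0.375: g = 0.062256 > 0 → [0.25, 0.375]
midpoint 0.3125: g = -0.5413 < 0 → [0.3125, 0.375]
midpoint 0.34375: g = -0.2458 < 0 → [0.34375, 0.375]

[0.34375, 0.375]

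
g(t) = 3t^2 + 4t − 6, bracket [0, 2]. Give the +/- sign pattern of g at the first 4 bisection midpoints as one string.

t = 1 gives g = 1, positive; keep [0, 1]
t = 0.5 gives g = -3.25, negative; keep [0.5, 1]
t = 0.75 gives g = -1.3125, negative; keep [0.75, 1]
t = 0.875 gives g = -0.2031, negative; keep [0.875, 1]

+---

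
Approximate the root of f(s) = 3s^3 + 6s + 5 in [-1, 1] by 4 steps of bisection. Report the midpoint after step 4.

-0.625

f(0) = 5 > 0, so the root lies in [-1, 0]
f(-0.5) = 1.625 > 0, so the root lies in [-1, -0.5]
f(-0.75) = -0.765625 < 0, so the root lies in [-0.75, -0.5]
f(-0.625) = 0.5176 > 0, so the root lies in [-0.75, -0.625]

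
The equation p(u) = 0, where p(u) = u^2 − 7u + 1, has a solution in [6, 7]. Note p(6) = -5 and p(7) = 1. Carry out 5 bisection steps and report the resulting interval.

[6.84375, 6.875]

p(6.5) = -2.25 < 0, so the root lies in [6.5, 7]
p(6.75) = -0.6875 < 0, so the root lies in [6.75, 7]
p(6.875) = 0.140625 > 0, so the root lies in [6.75, 6.875]
p(6.8125) = -0.2773 < 0, so the root lies in [6.8125, 6.875]
p(6.84375) = -0.0693 < 0, so the root lies in [6.84375, 6.875]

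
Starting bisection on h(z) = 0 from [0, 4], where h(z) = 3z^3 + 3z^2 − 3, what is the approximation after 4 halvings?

m = 2, h(m) = 33 (+); new bracket [0, 2]
m = 1, h(m) = 3 (+); new bracket [0, 1]
m = 0.5, h(m) = -1.875 (−); new bracket [0.5, 1]
m = 0.75, h(m) = -0.0469 (−); new bracket [0.75, 1]

0.75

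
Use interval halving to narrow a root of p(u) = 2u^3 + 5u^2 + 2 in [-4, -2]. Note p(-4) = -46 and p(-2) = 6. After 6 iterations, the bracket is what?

[-2.65625, -2.625]

m = -3, p(m) = -7 (−); new bracket [-3, -2]
m = -2.5, p(m) = 2 (+); new bracket [-3, -2.5]
m = -2.75, p(m) = -1.78125 (−); new bracket [-2.75, -2.5]
m = -2.625, p(m) = 0.2773 (+); new bracket [-2.75, -2.625]
m = -2.6875, p(m) = -0.7085 (−); new bracket [-2.6875, -2.625]
m = -2.65625, p(m) = -0.2049 (−); new bracket [-2.65625, -2.625]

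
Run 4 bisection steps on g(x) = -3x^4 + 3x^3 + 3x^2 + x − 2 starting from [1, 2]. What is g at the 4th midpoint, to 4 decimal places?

0.4494

x = 1.5 gives g = 1.1875, positive; keep [1.5, 2]
x = 1.75 gives g = -3.121094, negative; keep [1.5, 1.75]
x = 1.625 gives g = -0.498779, negative; keep [1.5, 1.625]
x = 1.5625 gives g = 0.4494, positive; keep [1.5625, 1.625]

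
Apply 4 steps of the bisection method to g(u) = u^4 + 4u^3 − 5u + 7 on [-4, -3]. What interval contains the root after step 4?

[-3.4375, -3.375]

u = -3.5 gives g = 3.0625, positive; keep [-3.5, -3]
u = -3.25 gives g = -2.496094, negative; keep [-3.5, -3.25]
u = -3.375 gives g = -0.1521, negative; keep [-3.5, -3.375]
u = -3.4375 gives g = 1.3394, positive; keep [-3.4375, -3.375]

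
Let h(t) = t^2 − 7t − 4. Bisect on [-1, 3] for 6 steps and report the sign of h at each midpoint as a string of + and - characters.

h(1) = -10 < 0, so the root lies in [-1, 1]
h(0) = -4 < 0, so the root lies in [-1, 0]
h(-0.5) = -0.25 < 0, so the root lies in [-1, -0.5]
h(-0.75) = 1.8125 > 0, so the root lies in [-0.75, -0.5]
h(-0.625) = 0.7656 > 0, so the root lies in [-0.625, -0.5]
h(-0.5625) = 0.2539 > 0, so the root lies in [-0.5625, -0.5]

---+++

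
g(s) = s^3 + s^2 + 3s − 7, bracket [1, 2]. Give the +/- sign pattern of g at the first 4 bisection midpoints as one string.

++--

g(1.5) = 3.125 > 0, so the root lies in [1, 1.5]
g(1.25) = 0.265625 > 0, so the root lies in [1, 1.25]
g(1.125) = -0.935547 < 0, so the root lies in [1.125, 1.25]
g(1.1875) = -0.3528 < 0, so the root lies in [1.1875, 1.25]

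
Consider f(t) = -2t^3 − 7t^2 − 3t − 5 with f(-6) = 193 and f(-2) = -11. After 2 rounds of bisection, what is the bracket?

f(-4) = 23 > 0, so the root lies in [-4, -2]
f(-3) = -5 < 0, so the root lies in [-4, -3]

[-4, -3]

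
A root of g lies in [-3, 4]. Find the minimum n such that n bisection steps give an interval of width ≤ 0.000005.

Width after n steps is 7/2^n. Need 2^n ≥ 7/0.000005 = 1400000.
2^20 = 1048576 < 1400000 ≤ 2^21 = 2097152, so n = 21.

21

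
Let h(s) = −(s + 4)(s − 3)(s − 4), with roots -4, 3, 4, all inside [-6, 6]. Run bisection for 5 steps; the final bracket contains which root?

midpoint 0: h = -48 < 0 → [-6, 0]
midpoint -3: h = -42 < 0 → [-6, -3]
midpoint -4.5: h = 31.875 > 0 → [-4.5, -3]
midpoint -3.75: h = -13.0781 < 0 → [-4.5, -3.75]
midpoint -4.125: h = 7.2363 > 0 → [-4.125, -3.75]

-4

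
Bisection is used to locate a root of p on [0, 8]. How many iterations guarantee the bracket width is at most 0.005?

Width after n steps is 8/2^n. Need 2^n ≥ 8/0.005 = 1600.
2^10 = 1024 < 1600 ≤ 2^11 = 2048, so n = 11.

11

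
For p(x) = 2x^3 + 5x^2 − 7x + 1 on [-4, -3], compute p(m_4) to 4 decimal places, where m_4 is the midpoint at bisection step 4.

-1.0317

p(-3.5) = 1 > 0, so the root lies in [-4, -3.5]
p(-3.75) = -7.90625 < 0, so the root lies in [-3.75, -3.5]
p(-3.625) = -3.191406 < 0, so the root lies in [-3.625, -3.5]
p(-3.5625) = -1.0317 < 0, so the root lies in [-3.5625, -3.5]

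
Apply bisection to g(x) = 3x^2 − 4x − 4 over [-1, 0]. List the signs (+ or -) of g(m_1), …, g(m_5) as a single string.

x = -0.5 gives g = -1.25, negative; keep [-1, -0.5]
x = -0.75 gives g = 0.6875, positive; keep [-0.75, -0.5]
x = -0.625 gives g = -0.328125, negative; keep [-0.75, -0.625]
x = -0.6875 gives g = 0.168, positive; keep [-0.6875, -0.625]
x = -0.65625 gives g = -0.083, negative; keep [-0.6875, -0.65625]

-+-+-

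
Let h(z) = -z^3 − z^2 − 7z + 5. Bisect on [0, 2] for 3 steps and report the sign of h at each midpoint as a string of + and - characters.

-+-

h(1) = -4 < 0, so the root lies in [0, 1]
h(0.5) = 1.125 > 0, so the root lies in [0.5, 1]
h(0.75) = -1.234375 < 0, so the root lies in [0.5, 0.75]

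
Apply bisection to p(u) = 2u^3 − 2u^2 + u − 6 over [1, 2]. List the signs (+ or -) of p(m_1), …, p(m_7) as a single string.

-+---++

midpoint 1.5: p = -2.25 < 0 → [1.5, 2]
midpoint 1.75: p = 0.34375 > 0 → [1.5, 1.75]
midpoint 1.625: p = -1.074219 < 0 → [1.625, 1.75]
midpoint 1.6875: p = -0.397 < 0 → [1.6875, 1.75]
midpoint 1.71875: p = -0.0347 < 0 → [1.71875, 1.75]
midpoint 1.734375: p = 0.1525 > 0 → [1.71875, 1.734375]
midpoint 1.7265625: p = 0.0584 > 0 → [1.71875, 1.7265625]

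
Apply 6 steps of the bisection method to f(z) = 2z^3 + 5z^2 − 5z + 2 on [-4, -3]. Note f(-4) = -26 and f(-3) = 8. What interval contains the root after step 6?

f(-3.5) = -5 < 0, so the root lies in [-3.5, -3]
f(-3.25) = 2.40625 > 0, so the root lies in [-3.5, -3.25]
f(-3.375) = -1.058594 < 0, so the root lies in [-3.375, -3.25]
f(-3.3125) = 0.7319 > 0, so the root lies in [-3.375, -3.3125]
f(-3.34375) = -0.1486 < 0, so the root lies in [-3.34375, -3.3125]
f(-3.328125) = 0.2953 > 0, so the root lies in [-3.34375, -3.328125]

[-3.34375, -3.328125]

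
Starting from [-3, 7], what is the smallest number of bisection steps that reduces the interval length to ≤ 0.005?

Width after n steps is 10/2^n. Need 2^n ≥ 10/0.005 = 2000.
2^10 = 1024 < 2000 ≤ 2^11 = 2048, so n = 11.

11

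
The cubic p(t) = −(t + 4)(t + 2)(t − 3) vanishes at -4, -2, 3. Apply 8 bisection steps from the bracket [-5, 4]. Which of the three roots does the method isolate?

3

t = -0.5 gives p = 18.375, positive; keep [-0.5, 4]
t = 1.75 gives p = 26.953125, positive; keep [1.75, 4]
t = 2.875 gives p = 4.189453, positive; keep [2.875, 4]
t = 3.4375 gives p = -17.6931, negative; keep [2.875, 3.4375]
t = 3.15625 gives p = -5.7655, negative; keep [2.875, 3.15625]
t = 3.015625 gives p = -0.5498, negative; keep [2.875, 3.015625]
t = 2.9453125 gives p = 1.8783, positive; keep [2.9453125, 3.015625]
t = 2.98046875 gives p = 0.679, positive; keep [2.98046875, 3.015625]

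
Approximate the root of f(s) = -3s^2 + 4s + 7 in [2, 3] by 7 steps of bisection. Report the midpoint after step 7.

2.3359375

m = 2.5, f(m) = -1.75 (−); new bracket [2, 2.5]
m = 2.25, f(m) = 0.8125 (+); new bracket [2.25, 2.5]
m = 2.375, f(m) = -0.421875 (−); new bracket [2.25, 2.375]
m = 2.3125, f(m) = 0.207 (+); new bracket [2.3125, 2.375]
m = 2.34375, f(m) = -0.1045 (−); new bracket [2.3125, 2.34375]
m = 2.328125, f(m) = 0.052 (+); new bracket [2.328125, 2.34375]
m = 2.3359375, f(m) = -0.0261 (−); new bracket [2.328125, 2.3359375]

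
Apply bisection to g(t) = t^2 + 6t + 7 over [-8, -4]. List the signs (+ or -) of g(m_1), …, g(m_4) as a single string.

midpoint -6: g = 7 > 0 → [-6, -4]
midpoint -5: g = 2 > 0 → [-5, -4]
midpoint -4.5: g = 0.25 > 0 → [-4.5, -4]
midpoint -4.25: g = -0.4375 < 0 → [-4.5, -4.25]

+++-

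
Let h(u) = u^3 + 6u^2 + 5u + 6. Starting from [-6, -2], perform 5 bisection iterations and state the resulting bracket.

[-5.375, -5.25]

h(-4) = 18 > 0, so the root lies in [-6, -4]
h(-5) = 6 > 0, so the root lies in [-6, -5]
h(-5.5) = -6.375 < 0, so the root lies in [-5.5, -5]
h(-5.25) = 0.4219 > 0, so the root lies in [-5.5, -5.25]
h(-5.375) = -2.8184 < 0, so the root lies in [-5.375, -5.25]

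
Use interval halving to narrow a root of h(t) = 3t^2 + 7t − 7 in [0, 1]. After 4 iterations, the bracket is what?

t = 0.5 gives h = -2.75, negative; keep [0.5, 1]
t = 0.75 gives h = -0.0625, negative; keep [0.75, 1]
t = 0.875 gives h = 1.421875, positive; keep [0.75, 0.875]
t = 0.8125 gives h = 0.668, positive; keep [0.75, 0.8125]

[0.75, 0.8125]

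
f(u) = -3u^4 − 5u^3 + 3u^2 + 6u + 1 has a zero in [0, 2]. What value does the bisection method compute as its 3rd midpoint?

1.25

u = 1 gives f = 2, positive; keep [1, 2]
u = 1.5 gives f = -15.3125, negative; keep [1, 1.5]
u = 1.25 gives f = -3.902344, negative; keep [1, 1.25]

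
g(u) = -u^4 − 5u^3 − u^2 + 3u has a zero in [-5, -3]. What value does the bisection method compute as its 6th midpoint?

-4.65625

midpoint -4: g = 36 > 0 → [-5, -4]
midpoint -4.5: g = 11.8125 > 0 → [-5, -4.5]
midpoint -4.75: g = -10.019531 < 0 → [-4.75, -4.5]
midpoint -4.625: g = 1.8337 > 0 → [-4.75, -4.625]
midpoint -4.6875: g = -3.8486 < 0 → [-4.6875, -4.625]
midpoint -4.65625: g = -0.9476 < 0 → [-4.65625, -4.625]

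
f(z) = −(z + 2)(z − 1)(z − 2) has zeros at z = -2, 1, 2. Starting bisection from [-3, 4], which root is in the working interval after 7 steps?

-2

z = 0.5 gives f = -1.875, negative; keep [-3, 0.5]
z = -1.25 gives f = -5.484375, negative; keep [-3, -1.25]
z = -2.125 gives f = 1.611328, positive; keep [-2.125, -1.25]
z = -1.6875 gives f = -3.0969, negative; keep [-2.125, -1.6875]
z = -1.90625 gives f = -1.0643, negative; keep [-2.125, -1.90625]
z = -2.015625 gives f = 0.1892, positive; keep [-2.015625, -1.90625]
z = -1.9609375 gives f = -0.4581, negative; keep [-2.015625, -1.9609375]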